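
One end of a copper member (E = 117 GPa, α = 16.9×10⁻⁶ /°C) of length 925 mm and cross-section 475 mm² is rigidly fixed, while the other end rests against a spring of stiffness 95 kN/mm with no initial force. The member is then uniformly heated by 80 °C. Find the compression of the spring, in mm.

δ ≈ 0.485 mm

The unrestrained thermal change is αΔT L = 16.9×10⁻⁶ × 80 × 925 = 1.251 mm.
With a force P in the spring, the elastic change of the member is PL/(AE) and that of the spring is P/k; compatibility requires their sum to equal δ_free.
So P = δ_free / [L/(AE) + 1/k] = 1.251 / [ 925/(475×117×10³) + 1/(95×10³) ].
P = 1.251 / 2.717×10⁻⁵ = 46030 N.
Spring compression = P/k = 46030/(95×10³) = 0.4845 mm.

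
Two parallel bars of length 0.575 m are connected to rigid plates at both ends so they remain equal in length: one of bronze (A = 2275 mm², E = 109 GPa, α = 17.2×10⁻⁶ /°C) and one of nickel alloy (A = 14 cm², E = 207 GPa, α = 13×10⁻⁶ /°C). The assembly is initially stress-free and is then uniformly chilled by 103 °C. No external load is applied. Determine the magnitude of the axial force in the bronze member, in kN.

P ≈ 57.8 kN (tensile in the bronze)

Equilibrium of a rigid end plate with no external load gives equal and opposite internal forces ±P in the two members. Since α_{bronze} > α_{nickel alloy}, cooling drives the bronze into tension and the nickel alloy into compression.
Compatibility of the two members (thermal + elastic change equal): (α₁ − α₂)ΔT = P·[1/(A₁E₁) + 1/(A₂E₂)].
|α₁ − α₂|·ΔT = 4.2×10⁻⁶ × 103 = 0.0004326.
1/(A₁E₁) + 1/(A₂E₂) = 1/(2275×109×10³) + 1/(1400×207×10³) = 7.483×10⁻⁹ N⁻¹.
So P = 0.0004326 / 7.483×10⁻⁹ = 57.81 kN.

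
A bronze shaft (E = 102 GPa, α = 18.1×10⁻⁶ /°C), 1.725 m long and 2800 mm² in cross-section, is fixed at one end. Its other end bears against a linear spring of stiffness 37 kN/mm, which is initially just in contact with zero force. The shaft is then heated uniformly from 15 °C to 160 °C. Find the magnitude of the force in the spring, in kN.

P ≈ 137 kN

If the spring were absent the shaft would lengthen by αΔT L = 18.1×10⁻⁶ × 145 × 1725 = 4.527 mm.
Let P be the compressive force at the spring. The shaft shortens elastically by PL/(AE) and the spring compresses by P/k; together these equal δ_free.
So P = δ_free / [L/(AE) + 1/k] = 4.527 / [ 1725/(2800×102×10³) + 1/(37×10³) ].
P = 4.527 / 3.307×10⁻⁵ = 136900 N.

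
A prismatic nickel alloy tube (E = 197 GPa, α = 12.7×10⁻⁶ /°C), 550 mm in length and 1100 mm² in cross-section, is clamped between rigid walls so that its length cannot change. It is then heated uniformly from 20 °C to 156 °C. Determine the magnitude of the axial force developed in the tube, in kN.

P ≈ 374 kN (compressive)

With zero net strain, σ = E·αΔT = 197 GPa × 12.7×10⁻⁶ × 136 = 340.3 MPa.
Axial force P = σA = 340.3 × 1100 = 374300 N = 374.3 kN, compressive.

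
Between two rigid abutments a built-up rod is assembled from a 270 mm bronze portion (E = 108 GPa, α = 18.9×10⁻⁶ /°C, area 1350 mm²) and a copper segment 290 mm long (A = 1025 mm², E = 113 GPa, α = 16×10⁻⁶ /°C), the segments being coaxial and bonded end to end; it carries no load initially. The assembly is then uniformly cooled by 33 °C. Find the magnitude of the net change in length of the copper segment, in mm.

Free thermal contraction of the whole bar: Σ αᵢΔT Lᵢ = 18.9×10⁻⁶×33×270 + 16×10⁻⁶×33×290 = 0.3215 mm.
The walls prevent any net length change, so an axial force P (same in every segment) develops. Compatibility: P · Σ Lᵢ/(AᵢEᵢ) = δ_free.
Σ Lᵢ/(AᵢEᵢ) = 270/(1350×108×10³) + 290/(1025×113×10³) = 4.356×10⁻⁶ mm/N.
So P = 0.3215 / 4.356×10⁻⁶ = 73.82 kN, tensile.
For the copper segment, free thermal change = 16×10⁻⁶×33×290 = 0.1531 mm and elastic change from P = 73820×290/(1025×113×10³) = 0.1848 mm; these oppose, so the net change is 0.0317 mm (segment lengthens).

|ΔL| ≈ 0.0317 mm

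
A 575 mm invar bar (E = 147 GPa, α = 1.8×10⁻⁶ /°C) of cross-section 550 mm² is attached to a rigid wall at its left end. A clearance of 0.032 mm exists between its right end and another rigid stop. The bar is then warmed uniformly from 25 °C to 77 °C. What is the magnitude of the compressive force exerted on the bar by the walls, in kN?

P ≈ 3.07 kN

If the wall were absent the bar would grow by αΔT L = 1.8×10⁻⁶ × 52 × 575 = 0.05382 mm.
The gap closes (δ_free > 0.032 mm) and the wall then resists a further 0.05382 − 0.032 = 0.02182 mm of expansion.
Compatibility: PL/(AE) = 0.02182 mm, so σ = P/A = E × (0.02182/575) = 5.578 MPa.
Force on the wall = σA = 5.578 × 550 mm² = 3.068 kN.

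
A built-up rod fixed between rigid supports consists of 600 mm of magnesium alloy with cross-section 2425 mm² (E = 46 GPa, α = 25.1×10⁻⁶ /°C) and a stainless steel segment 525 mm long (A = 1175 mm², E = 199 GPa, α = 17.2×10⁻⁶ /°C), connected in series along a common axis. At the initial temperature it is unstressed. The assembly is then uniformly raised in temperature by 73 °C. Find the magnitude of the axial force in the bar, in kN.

P ≈ 231 kN (compressive)

With the walls removed the bar would change length by δ_free = Σ αᵢΔT Lᵢ = 25.1×10⁻⁶×73×600 + 17.2×10⁻⁶×73×525 = 1.759 mm.
The walls prevent any net length change, so an axial force P (same in every segment) develops. Compatibility: P · Σ Lᵢ/(AᵢEᵢ) = δ_free.
The series flexibility is Σ Lᵢ/(AᵢEᵢ) = 600/(2425×46×10³) + 525/(1175×199×10³) = 7.624×10⁻⁶ mm/N.
So P = 1.759 / 7.624×10⁻⁶ = 230.7 kN, compressive.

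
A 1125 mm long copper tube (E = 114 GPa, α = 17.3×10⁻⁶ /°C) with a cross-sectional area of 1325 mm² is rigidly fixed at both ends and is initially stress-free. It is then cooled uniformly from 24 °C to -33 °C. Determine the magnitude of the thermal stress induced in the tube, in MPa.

σ ≈ 112 MPa (tensile)

With length fixed, the mechanical strain must cancel the thermal strain αΔT = 17.3×10⁻⁶ × 57 = 986.1×10⁻⁶.
σ = EαΔT = 114×10³ × 17.3×10⁻⁶ × 57 = 112.4 MPa (tensile; the tube is trying to contract).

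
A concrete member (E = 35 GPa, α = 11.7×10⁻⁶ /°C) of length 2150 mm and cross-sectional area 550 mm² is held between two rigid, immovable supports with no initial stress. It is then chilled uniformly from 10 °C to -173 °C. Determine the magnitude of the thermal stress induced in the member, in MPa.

σ ≈ 74.9 MPa (tensile)

The supports are rigid, so the total axial strain is zero. The restrained thermal strain is ε = αΔT = 11.7×10⁻⁶ × 183 = 2141.1×10⁻⁶.
Hence σ = E·αΔT = 35×10³ × 2141.1×10⁻⁶ = 74.94 MPa, tensile.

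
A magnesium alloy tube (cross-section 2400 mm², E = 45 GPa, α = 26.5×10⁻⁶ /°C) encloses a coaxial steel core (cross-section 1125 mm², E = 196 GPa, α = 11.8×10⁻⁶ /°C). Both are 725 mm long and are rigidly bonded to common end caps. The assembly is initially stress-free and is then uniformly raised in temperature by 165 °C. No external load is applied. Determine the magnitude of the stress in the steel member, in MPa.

σ ≈ 156 MPa (tensile)

The magnesium alloy has the larger α, so on heating it would change length more than the steel if both were free. The rigid plates force a common final length, so the magnesium alloy is put into compression and the steel into tension, with equal and opposite forces P (no external load).
Equating the net (thermal + elastic) strains gives |α₁ − α₂|·ΔT = P·[1/(A₁E₁) + 1/(A₂E₂)].
|α₁ − α₂|·ΔT = 14.7×10⁻⁶ × 165 = 0.002425.
1/(A₁E₁) + 1/(A₂E₂) = 1/(2400×45×10³) + 1/(1125×196×10³) = 1.379×10⁻⁸ N⁻¹.
P = 0.002425 / 1.379×10⁻⁸ = 175800 N = 175.8 kN.
σ_{steel} = P/A₂ = 175800/1125 = 156.3 MPa, tensile.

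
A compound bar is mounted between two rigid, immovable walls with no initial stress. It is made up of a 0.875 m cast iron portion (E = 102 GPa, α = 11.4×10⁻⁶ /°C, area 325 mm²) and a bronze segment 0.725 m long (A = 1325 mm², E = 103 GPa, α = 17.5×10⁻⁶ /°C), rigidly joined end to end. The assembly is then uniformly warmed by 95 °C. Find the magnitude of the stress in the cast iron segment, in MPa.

σ ≈ 209 MPa (compressive)

With the walls removed the bar would change length by δ_free = Σ αᵢΔT Lᵢ = 11.4×10⁻⁶×95×875 + 17.5×10⁻⁶×95×725 = 2.153 mm.
Since the ends are fixed, an axial force P builds up, equal in every segment, with P · Σ Lᵢ/(AᵢEᵢ) = δ_free.
The series flexibility is Σ Lᵢ/(AᵢEᵢ) = 875/(325×102×10³) + 725/(1325×103×10³) = 3.171×10⁻⁵ mm/N.
Hence P = δ_free / Σ(L/AE) = 2.153/3.171×10⁻⁵ = 67.9 kN (compressive).
σ_{cast iron} = P / A = 67900 / 325 = 208.9 MPa.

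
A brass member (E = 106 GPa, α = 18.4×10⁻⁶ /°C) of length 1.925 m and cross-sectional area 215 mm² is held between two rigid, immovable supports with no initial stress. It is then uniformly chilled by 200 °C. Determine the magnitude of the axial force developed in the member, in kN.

P ≈ 83.9 kN (tensile)

Full restraint means ε = 0, so the stress is σ = EαΔT = 106×10³ × 18.4×10⁻⁶ × 200 = 390.1 MPa.
P = AEαΔT = 215 × 106×10³ × 18.4×10⁻⁶ × 200 = 83.87 kN (tensile).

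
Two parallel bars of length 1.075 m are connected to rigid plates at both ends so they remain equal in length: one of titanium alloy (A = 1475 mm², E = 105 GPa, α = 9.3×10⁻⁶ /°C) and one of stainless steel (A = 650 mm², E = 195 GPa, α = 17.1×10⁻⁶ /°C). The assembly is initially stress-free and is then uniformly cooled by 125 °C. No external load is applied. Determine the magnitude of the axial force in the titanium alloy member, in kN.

Equilibrium of a rigid end plate with no external load gives equal and opposite internal forces ±P in the two members. Since α_{stainless steel} > α_{titanium alloy}, cooling drives the stainless steel into tension and the titanium alloy into compression.
Compatibility of the two members (thermal + elastic change equal): (α₁ − α₂)ΔT = P·[1/(A₁E₁) + 1/(A₂E₂)].
|α₁ − α₂|·ΔT = 7.8×10⁻⁶ × 125 = 0.000975.
1/(A₁E₁) + 1/(A₂E₂) = 1/(1475×105×10³) + 1/(650×195×10³) = 1.435×10⁻⁸ N⁻¹.
P = 0.000975 / 1.435×10⁻⁸ = 67960 N = 67.96 kN.

P ≈ 68 kN (compressive in the titanium alloy)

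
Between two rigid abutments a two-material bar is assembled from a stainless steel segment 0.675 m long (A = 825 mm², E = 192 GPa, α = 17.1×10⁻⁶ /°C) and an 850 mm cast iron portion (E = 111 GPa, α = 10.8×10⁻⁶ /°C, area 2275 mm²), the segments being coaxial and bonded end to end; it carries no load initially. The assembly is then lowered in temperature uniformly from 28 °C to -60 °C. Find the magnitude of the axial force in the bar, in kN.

With the walls removed the bar would change length by δ_free = Σ αᵢΔT Lᵢ = 17.1×10⁻⁶×88×675 + 10.8×10⁻⁶×88×850 = 1.824 mm.
Since the ends are fixed, an axial force P builds up, equal in every segment, with P · Σ Lᵢ/(AᵢEᵢ) = δ_free.
Σ Lᵢ/(AᵢEᵢ) = 675/(825×192×10³) + 850/(2275×111×10³) = 7.627×10⁻⁶ mm/N.
P = 1.824 / 7.627×10⁻⁶ = 239100 N = 239.1 kN, tensile.

P ≈ 239 kN (tensile)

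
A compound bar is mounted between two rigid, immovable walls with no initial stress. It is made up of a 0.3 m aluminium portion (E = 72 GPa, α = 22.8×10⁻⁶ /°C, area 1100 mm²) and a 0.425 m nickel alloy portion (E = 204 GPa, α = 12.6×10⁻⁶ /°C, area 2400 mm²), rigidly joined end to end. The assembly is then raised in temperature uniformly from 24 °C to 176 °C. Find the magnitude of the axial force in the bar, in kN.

P ≈ 398 kN (compressive)

With the walls removed the bar would change length by δ_free = Σ αᵢΔT Lᵢ = 22.8×10⁻⁶×152×300 + 12.6×10⁻⁶×152×425 = 1.854 mm.
The walls prevent any net length change, so an axial force P (same in every segment) develops. Compatibility: P · Σ Lᵢ/(AᵢEᵢ) = δ_free.
Σ Lᵢ/(AᵢEᵢ) = 300/(1100×72×10³) + 425/(2400×204×10³) = 4.656×10⁻⁶ mm/N.
So P = 1.854 / 4.656×10⁻⁶ = 398.1 kN, compressive.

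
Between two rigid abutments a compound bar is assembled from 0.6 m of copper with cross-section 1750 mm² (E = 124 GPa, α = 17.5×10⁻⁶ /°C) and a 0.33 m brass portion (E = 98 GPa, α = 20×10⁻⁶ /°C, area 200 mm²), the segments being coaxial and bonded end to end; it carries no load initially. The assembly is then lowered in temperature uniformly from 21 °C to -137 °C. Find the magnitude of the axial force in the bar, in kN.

With the walls removed the bar would change length by δ_free = Σ αᵢΔT Lᵢ = 17.5×10⁻⁶×158×600 + 20×10⁻⁶×158×330 = 2.702 mm.
Since the ends are fixed, an axial force P builds up, equal in every segment, with P · Σ Lᵢ/(AᵢEᵢ) = δ_free.
The series flexibility is Σ Lᵢ/(AᵢEᵢ) = 600/(1750×124×10³) + 330/(200×98×10³) = 1.96×10⁻⁵ mm/N.
So P = 2.702 / 1.96×10⁻⁵ = 137.8 kN, tensile.

P ≈ 138 kN (tensile)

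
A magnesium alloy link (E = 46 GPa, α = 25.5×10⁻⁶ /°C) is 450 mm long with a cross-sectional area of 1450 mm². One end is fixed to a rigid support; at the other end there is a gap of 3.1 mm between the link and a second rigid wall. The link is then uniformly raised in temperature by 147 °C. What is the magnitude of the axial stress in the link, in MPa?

Unrestrained expansion: δ_free = αΔT L = 25.5×10⁻⁶ × 147 × 450 = 1.687 mm.
Since δ_free = 1.69 mm is less than the 3.1 mm gap, the link never touches the wall. No axial force develops.

σ ≈ 0 MPa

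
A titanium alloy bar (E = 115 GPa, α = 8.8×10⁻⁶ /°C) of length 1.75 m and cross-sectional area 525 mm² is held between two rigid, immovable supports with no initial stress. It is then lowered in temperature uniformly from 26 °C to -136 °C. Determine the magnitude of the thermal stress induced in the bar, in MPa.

The supports are rigid, so the total axial strain is zero. The restrained thermal strain is ε = αΔT = 8.8×10⁻⁶ × 162 = 1425.6×10⁻⁶.
The stress required to suppress this strain is σ = Eε = 115×10³ × 1425.6×10⁻⁶ = 163.9 MPa, tensile since the bar is trying to contract.

σ ≈ 164 MPa (tensile)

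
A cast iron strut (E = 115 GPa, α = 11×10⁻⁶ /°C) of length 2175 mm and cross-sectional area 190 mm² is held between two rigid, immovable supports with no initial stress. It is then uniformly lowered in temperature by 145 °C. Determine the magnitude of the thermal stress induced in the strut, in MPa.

σ ≈ 183 MPa (tensile)

With length fixed, the mechanical strain must cancel the thermal strain αΔT = 11×10⁻⁶ × 145 = 1595×10⁻⁶.
Hence σ = E·αΔT = 115×10³ × 1595×10⁻⁶ = 183.4 MPa, tensile.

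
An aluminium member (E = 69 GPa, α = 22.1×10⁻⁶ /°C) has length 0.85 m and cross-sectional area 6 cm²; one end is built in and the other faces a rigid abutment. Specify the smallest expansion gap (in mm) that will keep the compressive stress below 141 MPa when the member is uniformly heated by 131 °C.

g ≈ 0.724 mm

Free expansion if unrestrained: δ_free = αΔT L = 22.1×10⁻⁶ × 131 × 850 = 2.461 mm.
At the allowable stress the elastic shortening the wall may impose is σL/E = 141 × 850 / (69×10³) = 1.737 mm.
The gap must absorb the remainder: g_min = 2.461 − 1.737 = 0.7239 mm.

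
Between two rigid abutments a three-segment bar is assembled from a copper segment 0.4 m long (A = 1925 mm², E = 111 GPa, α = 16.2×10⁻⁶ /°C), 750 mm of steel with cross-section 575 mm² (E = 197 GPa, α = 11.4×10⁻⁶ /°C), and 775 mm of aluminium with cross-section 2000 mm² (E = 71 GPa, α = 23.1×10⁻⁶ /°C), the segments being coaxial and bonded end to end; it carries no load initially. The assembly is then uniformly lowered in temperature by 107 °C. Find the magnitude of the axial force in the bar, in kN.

P ≈ 253 kN (tensile)

If the supports were absent, the total length change would be Σ αᵢΔT Lᵢ = 16.2×10⁻⁶×107×400 + 11.4×10⁻⁶×107×750 + 23.1×10⁻⁶×107×775 = 3.524 mm.
The walls prevent any net length change, so an axial force P (same in every segment) develops. Compatibility: P · Σ Lᵢ/(AᵢEᵢ) = δ_free.
The series flexibility is Σ Lᵢ/(AᵢEᵢ) = 400/(1925×111×10³) + 750/(575×197×10³) + 775/(2000×71×10³) = 1.395×10⁻⁵ mm/N.
Hence P = δ_free / Σ(L/AE) = 3.524/1.395×10⁻⁵ = 252.6 kN (tensile).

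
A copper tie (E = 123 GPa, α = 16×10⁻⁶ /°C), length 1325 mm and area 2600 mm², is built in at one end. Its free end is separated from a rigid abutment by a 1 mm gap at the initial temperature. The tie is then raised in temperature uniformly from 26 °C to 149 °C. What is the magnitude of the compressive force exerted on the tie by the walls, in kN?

Unrestrained expansion: δ_free = αΔT L = 16×10⁻⁶ × 123 × 1325 = 2.608 mm.
This exceeds the 1 mm gap, so the wall pushes back. The portion of expansion that must be recovered elastically is δ_free − gap = 2.608 − 1 = 1.608 mm.
Compatibility: PL/(AE) = 1.608 mm, so σ = P/A = E × (1.608/1325) = 149.2 MPa.
Force on the wall = σA = 149.2 × 2600 mm² = 388 kN.

P ≈ 388 kN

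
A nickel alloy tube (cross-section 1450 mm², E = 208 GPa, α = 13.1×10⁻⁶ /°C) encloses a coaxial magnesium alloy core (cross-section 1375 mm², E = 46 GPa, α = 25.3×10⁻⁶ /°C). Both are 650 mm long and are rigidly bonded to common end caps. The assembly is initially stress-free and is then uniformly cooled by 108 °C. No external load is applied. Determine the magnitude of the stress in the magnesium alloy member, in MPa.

Equilibrium of a rigid end plate with no external load gives equal and opposite internal forces ±P in the two members. Since α_{magnesium alloy} > α_{nickel alloy}, cooling drives the magnesium alloy into tension and the nickel alloy into compression.
Setting the final lengths equal and cancelling L: (α₁ − α₂)ΔT = P/(A₁E₁) + P/(A₂E₂).
|α₁ − α₂|·ΔT = 12.2×10⁻⁶ × 108 = 0.001318.
1/(A₁E₁) + 1/(A₂E₂) = 1/(1450×208×10³) + 1/(1375×46×10³) = 1.913×10⁻⁸ N⁻¹.
P = 0.001318 / 1.913×10⁻⁸ = 68890 N = 68.89 kN.
σ_{magnesium alloy} = P/A₂ = 68890/1375 = 50.1 MPa, tensile.

σ ≈ 50.1 MPa (tensile)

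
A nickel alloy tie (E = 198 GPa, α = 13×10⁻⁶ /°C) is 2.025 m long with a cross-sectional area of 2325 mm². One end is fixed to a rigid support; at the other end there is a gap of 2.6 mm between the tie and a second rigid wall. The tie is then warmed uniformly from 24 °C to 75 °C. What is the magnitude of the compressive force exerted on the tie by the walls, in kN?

Free thermal elongation = αΔT L = 13×10⁻⁶ × 51 × 2025 = 1.343 mm.
Since δ_free = 1.34 mm is less than the 2.6 mm gap, the tie never touches the wall. No axial force develops.

P ≈ 0 kN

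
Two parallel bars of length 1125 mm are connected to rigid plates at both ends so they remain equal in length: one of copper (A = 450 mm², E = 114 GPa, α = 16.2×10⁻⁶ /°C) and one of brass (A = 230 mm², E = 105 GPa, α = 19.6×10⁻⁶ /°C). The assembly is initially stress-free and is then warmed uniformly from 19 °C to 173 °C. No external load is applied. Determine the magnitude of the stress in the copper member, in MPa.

Equilibrium of a rigid end plate with no external load gives equal and opposite internal forces ±P in the two members. Since α_{brass} > α_{copper}, heating drives the brass into compression and the copper into tension.
Equating the net (thermal + elastic) strains gives |α₁ − α₂|·ΔT = P·[1/(A₁E₁) + 1/(A₂E₂)].
|α₁ − α₂|·ΔT = 3.4×10⁻⁶ × 154 = 0.0005236.
1/(A₁E₁) + 1/(A₂E₂) = 1/(450×114×10³) + 1/(230×105×10³) = 6.09×10⁻⁸ N⁻¹.
P = 0.0005236 / 6.09×10⁻⁸ = 8598 N = 8.598 kN.
σ_{copper} = P/A₁ = 8598/450 = 19.11 MPa, tensile.

σ ≈ 19.1 MPa (tensile)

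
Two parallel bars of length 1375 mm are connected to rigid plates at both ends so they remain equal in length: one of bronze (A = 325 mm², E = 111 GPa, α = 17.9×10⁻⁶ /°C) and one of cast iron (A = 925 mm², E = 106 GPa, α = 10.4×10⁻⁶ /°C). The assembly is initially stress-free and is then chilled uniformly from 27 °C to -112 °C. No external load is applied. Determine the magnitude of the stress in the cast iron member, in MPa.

Equilibrium of a rigid end plate with no external load gives equal and opposite internal forces ±P in the two members. Since α_{bronze} > α_{cast iron}, cooling drives the bronze into tension and the cast iron into compression.
Compatibility of the two members (thermal + elastic change equal): (α₁ − α₂)ΔT = P·[1/(A₁E₁) + 1/(A₂E₂)].
|α₁ − α₂|·ΔT = 7.5×10⁻⁶ × 139 = 0.001042.
1/(A₁E₁) + 1/(A₂E₂) = 1/(325×111×10³) + 1/(925×106×10³) = 3.792×10⁻⁸ N⁻¹.
P = 0.001042 / 3.792×10⁻⁸ = 27490 N = 27.49 kN.
σ_{cast iron} = P/A₂ = 27490/925 = 29.72 MPa, compressive.

σ ≈ 29.7 MPa (compressive)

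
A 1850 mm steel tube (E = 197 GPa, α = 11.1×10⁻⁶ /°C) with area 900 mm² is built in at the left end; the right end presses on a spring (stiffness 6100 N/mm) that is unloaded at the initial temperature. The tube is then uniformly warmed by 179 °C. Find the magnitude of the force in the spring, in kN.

If the spring were absent the tube would lengthen by αΔT L = 11.1×10⁻⁶ × 179 × 1850 = 3.676 mm.
Let P be the compressive force at the spring. The tube shortens elastically by PL/(AE) and the spring compresses by P/k; together these equal δ_free.
So P = δ_free / [L/(AE) + 1/k] = 3.676 / [ 1850/(900×197×10³) + 1/(6100) ].
P = 3.676 / 0.0001744 = 21080 N.

P ≈ 21.1 kN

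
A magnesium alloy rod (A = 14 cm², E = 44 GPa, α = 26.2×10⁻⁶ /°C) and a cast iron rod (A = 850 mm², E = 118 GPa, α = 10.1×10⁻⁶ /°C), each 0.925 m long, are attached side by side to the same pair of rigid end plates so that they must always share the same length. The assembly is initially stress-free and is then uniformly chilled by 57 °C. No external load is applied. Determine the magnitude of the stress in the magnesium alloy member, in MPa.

Equilibrium of a rigid end plate with no external load gives equal and opposite internal forces ±P in the two members. Since α_{magnesium alloy} > α_{cast iron}, cooling drives the magnesium alloy into tension and the cast iron into compression.
Setting the final lengths equal and cancelling L: (α₁ − α₂)ΔT = P/(A₁E₁) + P/(A₂E₂).
|α₁ − α₂|·ΔT = 16.1×10⁻⁶ × 57 = 0.0009177.
1/(A₁E₁) + 1/(A₂E₂) = 1/(1400×44×10³) + 1/(850×118×10³) = 2.62×10⁻⁸ N⁻¹.
P = 0.0009177 / 2.62×10⁻⁸ = 35020 N = 35.02 kN.
σ_{magnesium alloy} = P/A₁ = 35020/1400 = 25.02 MPa, tensile.

σ ≈ 25 MPa (tensile)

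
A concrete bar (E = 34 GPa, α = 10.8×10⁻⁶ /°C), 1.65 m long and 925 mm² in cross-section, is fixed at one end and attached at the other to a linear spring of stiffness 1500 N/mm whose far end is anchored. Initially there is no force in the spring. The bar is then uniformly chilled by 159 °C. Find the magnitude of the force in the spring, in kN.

P ≈ 3.94 kN

Free thermal contraction: δ_free = αΔT L = 10.8×10⁻⁶ × 159 × 1650 = 2.833 mm.
Let P be the tensile force in the spring. The bar extends elastically by PL/(AE) and the spring stretches by P/k; together these equal δ_free.
P [ L/(AE) + 1/k ] = δ_free → P [ 1650/(925×34×10³) + 1/(1500) ] = 2.833.
P = 2.833 / 0.0007191 = 3940 N.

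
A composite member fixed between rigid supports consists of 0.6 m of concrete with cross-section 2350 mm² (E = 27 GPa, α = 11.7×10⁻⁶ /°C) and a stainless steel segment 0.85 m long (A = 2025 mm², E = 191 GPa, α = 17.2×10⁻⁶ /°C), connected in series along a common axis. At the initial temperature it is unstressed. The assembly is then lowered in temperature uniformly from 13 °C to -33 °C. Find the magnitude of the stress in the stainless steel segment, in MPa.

σ ≈ 42.2 MPa (tensile)

If the supports were absent, the total length change would be Σ αᵢΔT Lᵢ = 11.7×10⁻⁶×46×600 + 17.2×10⁻⁶×46×850 = 0.9954 mm.
Since the ends are fixed, an axial force P builds up, equal in every segment, with P · Σ Lᵢ/(AᵢEᵢ) = δ_free.
Σ Lᵢ/(AᵢEᵢ) = 600/(2350×27×10³) + 850/(2025×191×10³) = 1.165×10⁻⁵ mm/N.
So P = 0.9954 / 1.165×10⁻⁵ = 85.42 kN, tensile.
σ_{stainless steel} = P / A = 85420 / 2025 = 42.18 MPa.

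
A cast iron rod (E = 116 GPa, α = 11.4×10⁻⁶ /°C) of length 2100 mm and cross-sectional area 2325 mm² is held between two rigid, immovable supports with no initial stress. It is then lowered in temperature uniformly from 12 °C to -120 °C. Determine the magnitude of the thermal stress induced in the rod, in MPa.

σ ≈ 175 MPa (tensile)

With length fixed, the mechanical strain must cancel the thermal strain αΔT = 11.4×10⁻⁶ × 132 = 1504.8×10⁻⁶.
Hence σ = E·αΔT = 116×10³ × 1504.8×10⁻⁶ = 174.6 MPa, tensile.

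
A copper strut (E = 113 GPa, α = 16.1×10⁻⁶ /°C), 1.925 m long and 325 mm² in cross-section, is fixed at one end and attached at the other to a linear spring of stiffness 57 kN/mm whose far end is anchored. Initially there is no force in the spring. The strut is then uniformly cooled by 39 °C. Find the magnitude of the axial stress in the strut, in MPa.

If the spring were absent the strut would shorten by αΔT L = 16.1×10⁻⁶ × 39 × 1925 = 1.209 mm.
Let P be the tensile force in the spring. The strut extends elastically by PL/(AE) and the spring stretches by P/k; together these equal δ_free.
So P = δ_free / [L/(AE) + 1/k] = 1.209 / [ 1925/(325×113×10³) + 1/(57×10³) ].
P = 1.209 / 6.996×10⁻⁵ = 17280 N.
σ = P/A = 17280/325 = 53.16 MPa.

σ ≈ 53.2 MPa (tensile)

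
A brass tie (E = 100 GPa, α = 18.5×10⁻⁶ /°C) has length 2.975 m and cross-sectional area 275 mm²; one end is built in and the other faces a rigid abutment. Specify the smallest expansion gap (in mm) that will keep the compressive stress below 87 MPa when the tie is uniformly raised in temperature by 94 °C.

Free expansion if unrestrained: δ_free = αΔT L = 18.5×10⁻⁶ × 94 × 2975 = 5.174 mm.
A stress of 87 MPa corresponds to the wall pushing the tie back by σL/E = 87×2975/(100×10³) = 2.588 mm.
So the gap has to take up the difference, g_min = δ_free − σL/E = 5.174 − 2.588 = 2.585 mm.

g ≈ 2.59 mm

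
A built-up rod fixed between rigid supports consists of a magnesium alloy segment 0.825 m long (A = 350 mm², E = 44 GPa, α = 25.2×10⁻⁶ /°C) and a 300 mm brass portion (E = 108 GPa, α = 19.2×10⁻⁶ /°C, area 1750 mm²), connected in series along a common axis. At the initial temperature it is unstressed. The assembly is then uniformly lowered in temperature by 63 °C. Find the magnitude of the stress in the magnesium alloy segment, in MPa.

σ ≈ 86.6 MPa (tensile)

Free thermal contraction of the whole bar: Σ αᵢΔT Lᵢ = 25.2×10⁻⁶×63×825 + 19.2×10⁻⁶×63×300 = 1.673 mm.
Since the ends are fixed, an axial force P builds up, equal in every segment, with P · Σ Lᵢ/(AᵢEᵢ) = δ_free.
Σ Lᵢ/(AᵢEᵢ) = 825/(350×44×10³) + 300/(1750×108×10³) = 5.516×10⁻⁵ mm/N.
P = 1.673 / 5.516×10⁻⁵ = 30320 N = 30.32 kN, tensile.
σ_{magnesium alloy} = P / A = 30320 / 350 = 86.64 MPa.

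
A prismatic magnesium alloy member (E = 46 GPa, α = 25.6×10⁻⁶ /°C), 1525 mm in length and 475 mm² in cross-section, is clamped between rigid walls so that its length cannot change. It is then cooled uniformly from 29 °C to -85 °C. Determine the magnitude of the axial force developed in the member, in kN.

P ≈ 63.8 kN (tensile)

The ends cannot move, so σ = EαΔT = 46×10³ × 25.6×10⁻⁶ × 114 = 134.2 MPa.
P = AEαΔT = 475 × 46×10³ × 25.6×10⁻⁶ × 114 = 63.77 kN (tensile).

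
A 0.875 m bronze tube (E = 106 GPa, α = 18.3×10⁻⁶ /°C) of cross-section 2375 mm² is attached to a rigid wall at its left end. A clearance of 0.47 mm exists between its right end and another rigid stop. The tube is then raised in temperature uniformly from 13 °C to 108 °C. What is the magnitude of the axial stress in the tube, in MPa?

If the wall were absent the tube would grow by αΔT L = 18.3×10⁻⁶ × 95 × 875 = 1.521 mm.
After closing the 0.47 mm clearance, 1.521 − 0.47 = 1.051 mm of expansion remains to be suppressed by the wall.
That suppressed elongation corresponds to σ = E·Δ/L = 106×10³ × 1.051/875 = 127.3 MPa.

σ ≈ 127 MPa (compressive)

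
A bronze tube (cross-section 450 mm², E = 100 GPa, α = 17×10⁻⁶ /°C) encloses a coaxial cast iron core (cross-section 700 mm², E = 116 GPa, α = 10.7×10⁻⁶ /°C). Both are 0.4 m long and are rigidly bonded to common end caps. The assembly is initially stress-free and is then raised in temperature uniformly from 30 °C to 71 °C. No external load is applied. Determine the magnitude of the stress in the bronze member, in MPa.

σ ≈ 16.6 MPa (compressive)

The bronze has the larger α, so on heating it would change length more than the cast iron if both were free. The rigid plates force a common final length, so the bronze is put into compression and the cast iron into tension, with equal and opposite forces P (no external load).
Compatibility of the two members (thermal + elastic change equal): (α₁ − α₂)ΔT = P·[1/(A₁E₁) + 1/(A₂E₂)].
|α₁ − α₂|·ΔT = 6.3×10⁻⁶ × 41 = 0.0002583.
1/(A₁E₁) + 1/(A₂E₂) = 1/(450×100×10³) + 1/(700×116×10³) = 3.454×10⁻⁸ N⁻¹.
P = 0.0002583 / 3.454×10⁻⁸ = 7479 N = 7.479 kN.
σ_{bronze} = P/A₁ = 7479/450 = 16.62 MPa, compressive.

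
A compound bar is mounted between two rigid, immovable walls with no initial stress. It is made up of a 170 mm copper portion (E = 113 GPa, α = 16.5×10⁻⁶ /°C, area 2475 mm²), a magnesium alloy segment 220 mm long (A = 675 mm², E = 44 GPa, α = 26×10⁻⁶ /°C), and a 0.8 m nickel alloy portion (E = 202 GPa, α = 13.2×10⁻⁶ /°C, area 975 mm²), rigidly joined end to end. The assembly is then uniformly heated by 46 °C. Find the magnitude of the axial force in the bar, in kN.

P ≈ 72.7 kN (compressive)

Free thermal expansion of the whole bar: Σ αᵢΔT Lᵢ = 16.5×10⁻⁶×46×170 + 26×10⁻⁶×46×220 + 13.2×10⁻⁶×46×800 = 0.8779 mm.
Since the ends are fixed, an axial force P builds up, equal in every segment, with P · Σ Lᵢ/(AᵢEᵢ) = δ_free.
Σ Lᵢ/(AᵢEᵢ) = 170/(2475×113×10³) + 220/(675×44×10³) + 800/(975×202×10³) = 1.208×10⁻⁵ mm/N.
Hence P = δ_free / Σ(L/AE) = 0.8779/1.208×10⁻⁵ = 72.69 kN (compressive).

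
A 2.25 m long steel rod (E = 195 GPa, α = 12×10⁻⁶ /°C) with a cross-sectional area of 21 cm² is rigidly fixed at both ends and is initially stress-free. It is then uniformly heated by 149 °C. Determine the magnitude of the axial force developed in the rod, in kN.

P ≈ 732 kN (compressive)

Full restraint means ε = 0, so the stress is σ = EαΔT = 195×10³ × 12×10⁻⁶ × 149 = 348.7 MPa.
Then P = σA = 348.7 × 2100 mm² = 732.2 kN, compressive.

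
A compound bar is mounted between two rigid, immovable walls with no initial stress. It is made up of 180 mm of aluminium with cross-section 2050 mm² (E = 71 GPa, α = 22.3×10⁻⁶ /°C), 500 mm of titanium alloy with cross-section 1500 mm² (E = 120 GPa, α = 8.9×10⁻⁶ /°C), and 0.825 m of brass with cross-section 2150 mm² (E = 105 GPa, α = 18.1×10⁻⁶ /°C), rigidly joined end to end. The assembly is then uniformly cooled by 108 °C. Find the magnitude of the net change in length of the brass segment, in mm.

If the supports were absent, the total length change would be Σ αᵢΔT Lᵢ = 22.3×10⁻⁶×108×180 + 8.9×10⁻⁶×108×500 + 18.1×10⁻⁶×108×825 = 2.527 mm.
The rigid supports impose zero overall length change; the single axial force P common to all segments must satisfy P Σ Lᵢ/(AᵢEᵢ) = δ_free.
The series flexibility is Σ Lᵢ/(AᵢEᵢ) = 180/(2050×71×10³) + 500/(1500×120×10³) + 825/(2150×105×10³) = 7.669×10⁻⁶ mm/N.
So P = 2.527 / 7.669×10⁻⁶ = 329.5 kN, tensile.
For the brass segment, free thermal change = 18.1×10⁻⁶×108×825 = 1.613 mm and elastic change from P = 329500×825/(2150×105×10³) = 1.204 mm; these oppose, so the net change is 0.409 mm (segment shortens).

|ΔL| ≈ 0.409 mm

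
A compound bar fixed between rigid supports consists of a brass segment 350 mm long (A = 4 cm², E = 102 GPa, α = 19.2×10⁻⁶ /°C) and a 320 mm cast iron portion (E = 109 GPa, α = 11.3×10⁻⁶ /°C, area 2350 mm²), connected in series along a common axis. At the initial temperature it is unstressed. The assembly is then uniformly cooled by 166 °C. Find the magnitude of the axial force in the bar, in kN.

P ≈ 175 kN (tensile)

With the walls removed the bar would change length by δ_free = Σ αᵢΔT Lᵢ = 19.2×10⁻⁶×166×350 + 11.3×10⁻⁶×166×320 = 1.716 mm.
Since the ends are fixed, an axial force P builds up, equal in every segment, with P · Σ Lᵢ/(AᵢEᵢ) = δ_free.
The series flexibility is Σ Lᵢ/(AᵢEᵢ) = 350/(400×102×10³) + 320/(2350×109×10³) = 9.828×10⁻⁶ mm/N.
So P = 1.716 / 9.828×10⁻⁶ = 174.6 kN, tensile.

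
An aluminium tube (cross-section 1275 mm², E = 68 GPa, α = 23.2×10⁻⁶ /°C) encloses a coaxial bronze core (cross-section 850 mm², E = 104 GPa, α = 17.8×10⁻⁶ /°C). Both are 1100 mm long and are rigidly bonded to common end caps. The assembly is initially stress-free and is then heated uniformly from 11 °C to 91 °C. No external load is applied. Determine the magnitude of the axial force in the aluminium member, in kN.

The aluminium has the larger α, so on heating it would change length more than the bronze if both were free. The rigid plates force a common final length, so the aluminium is put into compression and the bronze into tension, with equal and opposite forces P (no external load).
Setting the final lengths equal and cancelling L: (α₁ − α₂)ΔT = P/(A₁E₁) + P/(A₂E₂).
|α₁ − α₂|·ΔT = 5.4×10⁻⁶ × 80 = 0.000432.
1/(A₁E₁) + 1/(A₂E₂) = 1/(1275×68×10³) + 1/(850×104×10³) = 2.285×10⁻⁸ N⁻¹.
So P = 0.000432 / 2.285×10⁻⁸ = 18.91 kN.

P ≈ 18.9 kN (compressive in the aluminium)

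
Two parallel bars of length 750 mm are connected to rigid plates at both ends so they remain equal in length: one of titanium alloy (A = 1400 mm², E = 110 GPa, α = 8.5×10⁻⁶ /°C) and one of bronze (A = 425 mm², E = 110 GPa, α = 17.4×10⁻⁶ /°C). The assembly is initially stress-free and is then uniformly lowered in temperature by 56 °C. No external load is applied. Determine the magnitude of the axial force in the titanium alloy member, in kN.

Both members must finish at the same length. With the larger α, the bronze tends to over-contract; the plates restrain it, putting the bronze in tension and the titanium alloy in compression. With no external load the two internal forces are equal and opposite, magnitude P.
Setting the final lengths equal and cancelling L: (α₁ − α₂)ΔT = P/(A₁E₁) + P/(A₂E₂).
|α₁ − α₂|·ΔT = 8.9×10⁻⁶ × 56 = 0.0004984.
1/(A₁E₁) + 1/(A₂E₂) = 1/(1400×110×10³) + 1/(425×110×10³) = 2.788×10⁻⁸ N⁻¹.
P = 0.0004984 / 2.788×10⁻⁸ = 17870 N = 17.87 kN.

P ≈ 17.9 kN (compressive in the titanium alloy)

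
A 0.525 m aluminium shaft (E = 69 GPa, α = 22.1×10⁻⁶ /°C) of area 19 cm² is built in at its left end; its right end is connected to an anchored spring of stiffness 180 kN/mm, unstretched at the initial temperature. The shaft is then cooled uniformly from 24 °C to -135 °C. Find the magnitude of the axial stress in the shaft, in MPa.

The unrestrained thermal change is αΔT L = 22.1×10⁻⁶ × 159 × 525 = 1.845 mm.
Let P be the tensile force in the spring. The shaft extends elastically by PL/(AE) and the spring stretches by P/k; together these equal δ_free.
So P = δ_free / [L/(AE) + 1/k] = 1.845 / [ 525/(1900×69×10³) + 1/(180×10³) ].
P = 1.845 / 9.56×10⁻⁶ = 193000 N.
σ = P/A = 193000/1900 = 101.6 MPa.

σ ≈ 102 MPa (tensile)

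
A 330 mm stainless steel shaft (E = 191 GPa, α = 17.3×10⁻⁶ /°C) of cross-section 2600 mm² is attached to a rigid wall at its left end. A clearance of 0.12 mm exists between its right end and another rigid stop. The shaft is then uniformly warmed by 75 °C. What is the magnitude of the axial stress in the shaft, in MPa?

Unrestrained expansion: δ_free = αΔT L = 17.3×10⁻⁶ × 75 × 330 = 0.4282 mm.
The gap closes (δ_free > 0.12 mm) and the wall then resists a further 0.4282 − 0.12 = 0.3082 mm of expansion.
Compatibility: PL/(AE) = 0.3082 mm, so σ = P/A = E × (0.3082/330) = 178.4 MPa.

σ ≈ 178 MPa (compressive)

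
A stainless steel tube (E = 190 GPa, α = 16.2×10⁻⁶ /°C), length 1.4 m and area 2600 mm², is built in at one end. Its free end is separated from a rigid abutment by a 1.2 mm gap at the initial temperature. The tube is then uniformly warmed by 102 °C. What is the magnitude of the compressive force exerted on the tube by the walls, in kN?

P ≈ 393 kN

If the wall were absent the tube would grow by αΔT L = 16.2×10⁻⁶ × 102 × 1400 = 2.313 mm.
This exceeds the 1.2 mm gap, so the wall pushes back. The portion of expansion that must be recovered elastically is δ_free − gap = 2.313 − 1.2 = 1.113 mm.
Compatibility: PL/(AE) = 1.113 mm, so σ = P/A = E × (1.113/1400) = 151.1 MPa.
Force on the wall = σA = 151.1 × 2600 mm² = 392.9 kN.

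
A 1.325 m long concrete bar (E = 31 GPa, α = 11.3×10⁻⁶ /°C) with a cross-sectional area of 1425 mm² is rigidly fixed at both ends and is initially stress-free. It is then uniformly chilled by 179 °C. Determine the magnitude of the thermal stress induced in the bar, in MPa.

σ ≈ 62.7 MPa (tensile)

Because both ends are immovable the net strain is zero, and the suppressed thermal strain is αΔT = 11.3×10⁻⁶ × 179 = 2022.7×10⁻⁶.
Hence σ = E·αΔT = 31×10³ × 2022.7×10⁻⁶ = 62.7 MPa, tensile.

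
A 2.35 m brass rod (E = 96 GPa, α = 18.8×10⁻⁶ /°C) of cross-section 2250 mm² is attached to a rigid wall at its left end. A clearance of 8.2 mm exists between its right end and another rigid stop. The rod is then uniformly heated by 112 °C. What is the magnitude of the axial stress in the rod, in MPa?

If the wall were absent the rod would grow by αΔT L = 18.8×10⁻⁶ × 112 × 2350 = 4.948 mm.
Since δ_free = 4.95 mm is less than the 8.2 mm gap, the rod never touches the wall. No axial force develops.

σ ≈ 0 MPa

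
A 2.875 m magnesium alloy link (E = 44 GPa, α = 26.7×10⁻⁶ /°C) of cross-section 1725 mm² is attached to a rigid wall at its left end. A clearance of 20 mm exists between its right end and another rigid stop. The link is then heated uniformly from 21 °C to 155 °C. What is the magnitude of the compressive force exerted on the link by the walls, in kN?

P ≈ 0 kN

Unrestrained expansion: δ_free = αΔT L = 26.7×10⁻⁶ × 134 × 2875 = 10.29 mm.
Since δ_free = 10.3 mm is less than the 20 mm gap, the link never touches the wall. No axial force develops.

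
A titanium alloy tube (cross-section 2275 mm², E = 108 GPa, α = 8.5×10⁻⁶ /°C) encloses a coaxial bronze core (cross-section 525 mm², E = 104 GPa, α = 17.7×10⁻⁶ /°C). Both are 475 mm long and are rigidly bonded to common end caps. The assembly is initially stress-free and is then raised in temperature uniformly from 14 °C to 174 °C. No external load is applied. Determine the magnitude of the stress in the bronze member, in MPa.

σ ≈ 125 MPa (compressive)

The bronze has the larger α, so on heating it would change length more than the titanium alloy if both were free. The rigid plates force a common final length, so the bronze is put into compression and the titanium alloy into tension, with equal and opposite forces P (no external load).
Compatibility of the two members (thermal + elastic change equal): (α₁ − α₂)ΔT = P·[1/(A₁E₁) + 1/(A₂E₂)].
|α₁ − α₂|·ΔT = 9.2×10⁻⁶ × 160 = 0.001472.
1/(A₁E₁) + 1/(A₂E₂) = 1/(2275×108×10³) + 1/(525×104×10³) = 2.239×10⁻⁸ N⁻¹.
P = 0.001472 / 2.239×10⁻⁸ = 65760 N = 65.76 kN.
σ_{bronze} = P/A₂ = 65760/525 = 125.3 MPa, compressive.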